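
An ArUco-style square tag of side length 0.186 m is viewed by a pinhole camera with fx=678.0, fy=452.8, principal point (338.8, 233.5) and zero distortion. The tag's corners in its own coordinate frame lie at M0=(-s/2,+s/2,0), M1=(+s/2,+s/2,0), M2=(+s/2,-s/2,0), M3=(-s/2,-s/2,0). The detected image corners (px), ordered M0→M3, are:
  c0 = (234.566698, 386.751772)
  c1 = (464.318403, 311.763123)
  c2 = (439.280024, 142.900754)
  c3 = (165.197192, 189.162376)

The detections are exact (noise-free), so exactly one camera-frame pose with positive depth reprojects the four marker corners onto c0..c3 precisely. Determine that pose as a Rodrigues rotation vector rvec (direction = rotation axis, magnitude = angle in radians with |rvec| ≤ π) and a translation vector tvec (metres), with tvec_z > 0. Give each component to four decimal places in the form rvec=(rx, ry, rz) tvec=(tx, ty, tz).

Intrinsics K: fx=678.0, fy=452.8, cx=338.8, cy=233.5
Marker side s = 0.186 m; corners in marker frame (Z=0):
  M0 = (-0.0930, +0.0930, 0)
  M1 = (+0.0930, +0.0930, 0)
  M2 = (+0.0930, -0.0930, 0)
  M3 = (-0.0930, -0.0930, 0)
Detected image corners:
  c0 = (234.566698, 386.751772) px
  c1 = (464.318403, 311.763123) px
  c2 = (439.280024, 142.900754) px
  c3 = (165.197192, 189.162376) px
Planar DLT: solve 8×8 A·h = b for H (H[2,2]=1):
  H  [+1700.84195 +483.54136 +340.22027]
  H  [-50.82894 +1168.47712 +260.89905]
  H  [+1.08849 +0.74214 +1.00000]
B = K⁻¹H; ‖b₁‖=2.344892, ‖b₂‖=2.344892; λ = 2/(‖b₁‖+‖b₂‖) = 0.426459, sign → tz>0 ⇒ λ=+0.426459
r₁ = λ·B[:,0] = (+0.83786,-0.28725,+0.46419); r₂ = λ·B[:,1] = (+0.14599,+0.93729,+0.31649)
r₃ = r₁×r₂ = (-0.52600,-0.19741,+0.82726); SVD([r₁ r₂ r₃]) → R = UVᵀ:
  R  [+0.83786 +0.14599 -0.52600]
  R  [-0.28725 +0.93729 -0.19741]
  R  [+0.46419 +0.31649 +0.82726]
t = (+0.00089, +0.02581, +0.42646) m
tr R = 2.602412; θ = arccos((tr R − 1)/2) = 0.641488 rad = 36.755°
axis k = ((R−Rᵀ)₃₂, (R−Rᵀ)₁₃, (R−Rᵀ)₂₁) / (2 sinθ) = (+0.429405, -0.827383, -0.362006)
rvec = θ·k = (+0.275458, -0.530757, -0.232222)

rvec=(0.2755, -0.5308, -0.2322) tvec=(0.0009, 0.0258, 0.4265)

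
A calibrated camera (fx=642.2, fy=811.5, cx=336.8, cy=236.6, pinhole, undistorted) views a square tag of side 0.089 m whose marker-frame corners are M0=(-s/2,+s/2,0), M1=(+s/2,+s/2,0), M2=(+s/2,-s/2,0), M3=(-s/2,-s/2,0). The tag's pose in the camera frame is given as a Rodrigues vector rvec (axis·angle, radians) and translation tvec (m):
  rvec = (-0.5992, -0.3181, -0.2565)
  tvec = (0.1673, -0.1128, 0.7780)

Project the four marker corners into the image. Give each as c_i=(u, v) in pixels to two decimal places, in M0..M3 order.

Intrinsics K: fx=642.2, fy=811.5, cx=336.8, cy=236.6
Marker side s = 0.089 m; corners in marker frame (Z=0):
  M0 = (-0.0445, +0.0445, 0)
  M1 = (+0.0445, +0.0445, 0)
  M2 = (+0.0445, -0.0445, 0)
  M3 = (-0.0445, -0.0445, 0)
rvec = (-0.5992, -0.3181, -0.2565), |rvec| = θ = 0.72527 rad = 41.555°
Rodrigues: sinθ=0.66334, 1−cosθ=0.25168; R = I + sinθ·[k]× + (1−cosθ)·[k]×²:
    [+0.92011 +0.32579 -0.21740]
    [-0.14340 +0.79673 +0.58707]
    [+0.36447 -0.50899 +0.77980]
t = (0.1673, -0.1128, 0.7780) m
M0: Pc = R·M0+t = (+0.14085, -0.07096, +0.73913); u = 642.2·(+0.14085)/0.73913 + 336.8 = 459.1814, v = 811.5·(-0.07096)/0.73913 + 236.6 = 158.6877
M1: Pc = R·M1+t = (+0.22274, -0.08373, +0.77157); u = 642.2·(+0.22274)/0.77157 + 336.8 = 522.1954, v = 811.5·(-0.08373)/0.77157 + 236.6 = 148.5403
M2: Pc = R·M2+t = (+0.19375, -0.15464, +0.81687); u = 642.2·(+0.19375)/0.81687 + 336.8 = 489.1184, v = 811.5·(-0.15464)/0.81687 + 236.6 = 82.9805
M3: Pc = R·M3+t = (+0.11186, -0.14187, +0.78443); u = 642.2·(+0.11186)/0.78443 + 336.8 = 428.3757, v = 811.5·(-0.14187)/0.78443 + 236.6 = 89.8309

c0=(459.18, 158.69) c1=(522.20, 148.54) c2=(489.12, 82.98) c3=(428.38, 89.83)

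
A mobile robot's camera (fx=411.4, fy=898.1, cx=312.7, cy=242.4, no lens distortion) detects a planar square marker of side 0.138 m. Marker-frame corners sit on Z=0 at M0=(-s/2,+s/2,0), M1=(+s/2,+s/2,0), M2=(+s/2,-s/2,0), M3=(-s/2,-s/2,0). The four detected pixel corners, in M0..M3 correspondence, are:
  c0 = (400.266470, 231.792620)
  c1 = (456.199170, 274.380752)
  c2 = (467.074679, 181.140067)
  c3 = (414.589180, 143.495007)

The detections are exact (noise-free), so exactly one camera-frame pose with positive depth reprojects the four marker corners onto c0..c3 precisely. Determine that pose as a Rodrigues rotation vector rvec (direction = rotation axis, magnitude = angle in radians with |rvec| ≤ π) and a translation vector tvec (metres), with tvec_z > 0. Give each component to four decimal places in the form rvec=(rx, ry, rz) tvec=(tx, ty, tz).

Intrinsics K: fx=411.4, fy=898.1, cx=312.7, cy=242.4
Marker side s = 0.138 m; corners in marker frame (Z=0):
  M0 = (-0.0690, +0.0690, 0)
  M1 = (+0.0690, +0.0690, 0)
  M2 = (+0.0690, -0.0690, 0)
  M3 = (-0.0690, -0.0690, 0)
Detected image corners:
  c0 = (400.266470, 231.792620) px
  c1 = (456.199170, 274.380752) px
  c2 = (467.074679, 181.140067) px
  c3 = (414.589180, 143.495007) px
Planar DLT: solve 8×8 A·h = b for H (H[2,2]=1):
  H  [+317.13795 -309.17030 +434.42629]
  H  [+254.11214 +553.46397 +205.89337]
  H  [-0.17317 -0.50105 +1.00000]
B = K⁻¹H; ‖b₁‖=0.976315, ‖b₂‖=0.976315; λ = 2/(‖b₁‖+‖b₂‖) = 1.024259, sign → tz>0 ⇒ λ=+1.024259
r₁ = λ·B[:,0] = (+0.92440,+0.33768,-0.17738); r₂ = λ·B[:,1] = (-0.37966,+0.76973,-0.51321)
r₃ = r₁×r₂ = (-0.03677,+0.54175,+0.83974); SVD([r₁ r₂ r₃]) → R = UVᵀ:
  R  [+0.92440 -0.37966 -0.03677]
  R  [+0.33768 +0.76973 +0.54175]
  R  [-0.17738 -0.51321 +0.83974]
t = (+0.30306, -0.04163, +1.02426) m
tr R = 2.533860; θ = arccos((tr R − 1)/2) = 0.696753 rad = 39.921°
axis k = ((R−Rᵀ)₃₂, (R−Rᵀ)₁₃, (R−Rᵀ)₂₁) / (2 sinθ) = (-0.821960, +0.109551, +0.558909)
rvec = θ·k = (-0.572703, +0.076330, +0.389422)

rvec=(-0.5727, 0.0763, 0.3894) tvec=(0.3031, -0.0416, 1.0243)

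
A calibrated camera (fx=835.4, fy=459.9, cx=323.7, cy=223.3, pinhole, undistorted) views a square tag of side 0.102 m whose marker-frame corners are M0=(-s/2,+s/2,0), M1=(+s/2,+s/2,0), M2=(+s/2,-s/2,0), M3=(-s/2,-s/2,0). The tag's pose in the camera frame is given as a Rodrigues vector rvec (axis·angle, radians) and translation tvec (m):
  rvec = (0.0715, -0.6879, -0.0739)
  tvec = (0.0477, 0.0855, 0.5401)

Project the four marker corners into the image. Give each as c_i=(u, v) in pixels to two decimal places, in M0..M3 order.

Intrinsics K: fx=835.4, fy=459.9, cx=323.7, cy=223.3
Marker side s = 0.102 m; corners in marker frame (Z=0):
  M0 = (-0.0510, +0.0510, 0)
  M1 = (+0.0510, +0.0510, 0)
  M2 = (+0.0510, -0.0510, 0)
  M3 = (-0.0510, -0.0510, 0)
rvec = (0.0715, -0.6879, -0.0739), |rvec| = θ = 0.69554 rad = 39.852°
Rodrigues: sinθ=0.64080, 1−cosθ=0.23229; R = I + sinθ·[k]× + (1−cosθ)·[k]×²:
    [+0.77016 +0.04447 -0.63630]
    [-0.09170 +0.99492 -0.04146]
    [+0.63122 +0.09028 +0.77033]
t = (0.0477, 0.0855, 0.5401) m
M0: Pc = R·M0+t = (+0.01069, +0.14092, +0.51251); u = 835.4·(+0.01069)/0.51251 + 323.7 = 341.1242, v = 459.9·(+0.14092)/0.51251 + 223.3 = 349.7519
M1: Pc = R·M1+t = (+0.08925, +0.13156, +0.57690); u = 835.4·(+0.08925)/0.57690 + 323.7 = 452.9365, v = 459.9·(+0.13156)/0.57690 + 223.3 = 328.1826
M2: Pc = R·M2+t = (+0.08471, +0.03008, +0.56769); u = 835.4·(+0.08471)/0.56769 + 323.7 = 448.3583, v = 459.9·(+0.03008)/0.56769 + 223.3 = 247.6704
M3: Pc = R·M3+t = (+0.00615, +0.03944, +0.50330); u = 835.4·(+0.00615)/0.50330 + 323.7 = 333.9146, v = 459.9·(+0.03944)/0.50330 + 223.3 = 259.3349

c0=(341.12, 349.75) c1=(452.94, 328.18) c2=(448.36, 247.67) c3=(333.91, 259.33)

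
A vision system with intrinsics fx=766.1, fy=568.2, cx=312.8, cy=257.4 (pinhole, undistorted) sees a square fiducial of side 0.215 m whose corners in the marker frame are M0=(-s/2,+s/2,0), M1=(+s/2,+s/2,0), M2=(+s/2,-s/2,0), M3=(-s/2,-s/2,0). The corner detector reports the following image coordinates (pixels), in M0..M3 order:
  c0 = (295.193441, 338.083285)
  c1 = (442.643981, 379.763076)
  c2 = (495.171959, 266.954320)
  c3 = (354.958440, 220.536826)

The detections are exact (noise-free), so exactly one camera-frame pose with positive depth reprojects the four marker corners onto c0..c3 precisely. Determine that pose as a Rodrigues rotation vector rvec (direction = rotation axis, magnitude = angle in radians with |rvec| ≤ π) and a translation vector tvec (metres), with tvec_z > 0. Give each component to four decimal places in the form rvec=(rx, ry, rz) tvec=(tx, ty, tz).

Intrinsics K: fx=766.1, fy=568.2, cx=312.8, cy=257.4
Marker side s = 0.215 m; corners in marker frame (Z=0):
  M0 = (-0.1075, +0.1075, 0)
  M1 = (+0.1075, +0.1075, 0)
  M2 = (+0.1075, -0.1075, 0)
  M3 = (-0.1075, -0.1075, 0)
Detected image corners:
  c0 = (295.193441, 338.083285) px
  c1 = (442.643981, 379.763076) px
  c2 = (495.171959, 266.954320) px
  c3 = (354.958440, 220.536826) px
Planar DLT: solve 8×8 A·h = b for H (H[2,2]=1):
  H  [+765.73785 -315.74513 +399.29938]
  H  [+278.67080 +493.64204 +301.05457]
  H  [+0.24434 -0.13864 +1.00000]
B = K⁻¹H; ‖b₁‖=1.006721, ‖b₂‖=1.006721; λ = 2/(‖b₁‖+‖b₂‖) = 0.993323, sign → tz>0 ⇒ λ=+0.993323
r₁ = λ·B[:,0] = (+0.89375,+0.37722,+0.24271); r₂ = λ·B[:,1] = (-0.35316,+0.92537,-0.13772)
r₃ = r₁×r₂ = (-0.27655,+0.03737,+0.96027); SVD([r₁ r₂ r₃]) → R = UVᵀ:
  R  [+0.89375 -0.35316 -0.27655]
  R  [+0.37722 +0.92537 +0.03737]
  R  [+0.24271 -0.13772 +0.96027]
t = (+0.11215, +0.07632, +0.99332) m
tr R = 2.779397; θ = arccos((tr R − 1)/2) = 0.474112 rad = 27.165°
axis k = ((R−Rᵀ)₃₂, (R−Rᵀ)₁₃, (R−Rᵀ)₂₁) / (2 sinθ) = (-0.191752, -0.568681, +0.799896)
rvec = θ·k = (-0.090912, -0.269619, +0.379240)

rvec=(-0.0909, -0.2696, 0.3792) tvec=(0.1122, 0.0763, 0.9933)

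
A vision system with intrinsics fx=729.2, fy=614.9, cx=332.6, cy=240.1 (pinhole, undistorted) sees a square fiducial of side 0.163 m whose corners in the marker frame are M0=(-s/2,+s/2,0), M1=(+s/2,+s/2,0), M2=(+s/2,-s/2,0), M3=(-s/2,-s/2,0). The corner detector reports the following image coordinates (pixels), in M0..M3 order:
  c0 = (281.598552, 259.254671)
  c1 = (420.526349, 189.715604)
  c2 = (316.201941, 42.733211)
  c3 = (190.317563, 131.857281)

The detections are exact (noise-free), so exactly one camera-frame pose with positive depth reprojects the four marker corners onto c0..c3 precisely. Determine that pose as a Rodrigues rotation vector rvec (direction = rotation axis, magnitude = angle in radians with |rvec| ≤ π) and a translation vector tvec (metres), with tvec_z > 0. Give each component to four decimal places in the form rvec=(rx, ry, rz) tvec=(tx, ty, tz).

rvec=(0.1729, 0.5531, -0.5216) tvec=(-0.0302, -0.0834, 0.6308)

Intrinsics K: fx=729.2, fy=614.9, cx=332.6, cy=240.1
Marker side s = 0.163 m; corners in marker frame (Z=0):
  M0 = (-0.0815, +0.0815, 0)
  M1 = (+0.0815, +0.0815, 0)
  M2 = (+0.0815, -0.0815, 0)
  M3 = (-0.0815, -0.0815, 0)
Detected image corners:
  c0 = (281.598552, 259.254671) px
  c1 = (420.526349, 189.715604) px
  c2 = (316.201941, 42.733211) px
  c3 = (190.317563, 131.857281) px
Planar DLT: solve 8×8 A·h = b for H (H[2,2]=1):
  H  [+552.97822 +606.22983 +297.64753]
  H  [-620.39327 +842.10194 +158.83250]
  H  [-0.85857 +0.02983 +1.00000]
B = K⁻¹H; ‖b₁‖=1.585360, ‖b₂‖=1.585360; λ = 2/(‖b₁‖+‖b₂‖) = 0.630772, sign → tz>0 ⇒ λ=+0.630772
r₁ = λ·B[:,0] = (+0.72535,-0.42494,-0.54156); r₂ = λ·B[:,1] = (+0.51582,+0.85649,+0.01881)
r₃ = r₁×r₂ = (+0.45585,-0.29299,+0.84045); SVD([r₁ r₂ r₃]) → R = UVᵀ:
  R  [+0.72535 +0.51582 +0.45585]
  R  [-0.42494 +0.85649 -0.29299]
  R  [-0.54156 +0.01881 +0.84045]
t = (-0.03023, -0.08337, +0.63077) m
tr R = 2.422293; θ = arccos((tr R − 1)/2) = 0.779668 rad = 44.672°
axis k = ((R−Rᵀ)₃₂, (R−Rᵀ)₁₃, (R−Rᵀ)₂₁) / (2 sinθ) = (+0.221757, +0.709350, -0.669063)
rvec = θ·k = (+0.172897, +0.553058, -0.521648)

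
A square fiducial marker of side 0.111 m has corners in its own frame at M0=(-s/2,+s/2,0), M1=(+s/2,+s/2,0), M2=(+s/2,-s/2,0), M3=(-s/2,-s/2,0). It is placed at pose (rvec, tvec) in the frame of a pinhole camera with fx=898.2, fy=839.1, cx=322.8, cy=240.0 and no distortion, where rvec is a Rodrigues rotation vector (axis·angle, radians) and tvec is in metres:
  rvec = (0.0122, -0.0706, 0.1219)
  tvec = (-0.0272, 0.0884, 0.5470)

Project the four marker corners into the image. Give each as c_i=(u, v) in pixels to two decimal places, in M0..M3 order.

Intrinsics K: fx=898.2, fy=839.1, cx=322.8, cy=240.0
Marker side s = 0.111 m; corners in marker frame (Z=0):
  M0 = (-0.0555, +0.0555, 0)
  M1 = (+0.0555, +0.0555, 0)
  M2 = (+0.0555, -0.0555, 0)
  M3 = (-0.0555, -0.0555, 0)
rvec = (0.0122, -0.0706, 0.1219), |rvec| = θ = 0.14140 rad = 8.101°
Rodrigues: sinθ=0.14093, 1−cosθ=0.00998; R = I + sinθ·[k]× + (1−cosθ)·[k]×²:
    [+0.99009 -0.12192 -0.06962]
    [+0.12106 +0.99251 -0.01646]
    [+0.07111 +0.00786 +0.99744]
t = (-0.0272, 0.0884, 0.5470) m
M0: Pc = R·M0+t = (-0.08892, +0.13677, +0.54349); u = 898.2·(-0.08892)/0.54349 + 322.8 = 175.8510, v = 839.1·(+0.13677)/0.54349 + 240.0 = 451.1532
M1: Pc = R·M1+t = (+0.02098, +0.15020, +0.55138); u = 898.2·(+0.02098)/0.55138 + 322.8 = 356.9819, v = 839.1·(+0.15020)/0.55138 + 240.0 = 468.5809
M2: Pc = R·M2+t = (+0.03452, +0.04003, +0.55051); u = 898.2·(+0.03452)/0.55051 + 322.8 = 379.1172, v = 839.1·(+0.04003)/0.55051 + 240.0 = 301.0220
M3: Pc = R·M3+t = (-0.07538, +0.02660, +0.54262); u = 898.2·(-0.07538)/0.54262 + 322.8 = 198.0169, v = 839.1·(+0.02660)/0.54262 + 240.0 = 281.1290

c0=(175.85, 451.15) c1=(356.98, 468.58) c2=(379.12, 301.02) c3=(198.02, 281.13)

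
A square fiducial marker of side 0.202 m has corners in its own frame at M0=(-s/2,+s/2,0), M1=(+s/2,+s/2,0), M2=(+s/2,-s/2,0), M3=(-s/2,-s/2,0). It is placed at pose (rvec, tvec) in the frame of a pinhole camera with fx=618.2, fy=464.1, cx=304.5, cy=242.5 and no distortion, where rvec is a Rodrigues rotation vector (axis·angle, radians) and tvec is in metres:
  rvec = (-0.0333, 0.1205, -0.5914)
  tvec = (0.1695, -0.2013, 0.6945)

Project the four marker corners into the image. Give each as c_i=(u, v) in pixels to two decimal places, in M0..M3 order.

c0=(430.48, 201.87) c1=(586.16, 123.39) c2=(480.55, 13.05) c3=(330.89, 93.31)

Intrinsics K: fx=618.2, fy=464.1, cx=304.5, cy=242.5
Marker side s = 0.202 m; corners in marker frame (Z=0):
  M0 = (-0.1010, +0.1010, 0)
  M1 = (+0.1010, +0.1010, 0)
  M2 = (+0.1010, -0.1010, 0)
  M3 = (-0.1010, -0.1010, 0)
rvec = (-0.0333, 0.1205, -0.5914), |rvec| = θ = 0.60447 rad = 34.634°
Rodrigues: sinθ=0.56833, 1−cosθ=0.17720; R = I + sinθ·[k]× + (1−cosθ)·[k]×²:
    [+0.82334 +0.55409 +0.12285]
    [-0.55798 +0.82985 -0.00325]
    [-0.10374 -0.06587 +0.99242]
t = (0.1695, -0.2013, 0.6945) m
M0: Pc = R·M0+t = (+0.14231, -0.06113, +0.69833); u = 618.2·(+0.14231)/0.69833 + 304.5 = 430.4777, v = 464.1·(-0.06113)/0.69833 + 242.5 = 201.8741
M1: Pc = R·M1+t = (+0.30862, -0.17384, +0.67737); u = 618.2·(+0.30862)/0.67737 + 304.5 = 586.1623, v = 464.1·(-0.17384)/0.67737 + 242.5 = 123.3920
M2: Pc = R·M2+t = (+0.19669, -0.34147, +0.69067); u = 618.2·(+0.19669)/0.69067 + 304.5 = 480.5545, v = 464.1·(-0.34147)/0.69067 + 242.5 = 13.0481
M3: Pc = R·M3+t = (+0.03038, -0.22876, +0.71163); u = 618.2·(+0.03038)/0.71163 + 304.5 = 330.8907, v = 464.1·(-0.22876)/0.71163 + 242.5 = 93.3123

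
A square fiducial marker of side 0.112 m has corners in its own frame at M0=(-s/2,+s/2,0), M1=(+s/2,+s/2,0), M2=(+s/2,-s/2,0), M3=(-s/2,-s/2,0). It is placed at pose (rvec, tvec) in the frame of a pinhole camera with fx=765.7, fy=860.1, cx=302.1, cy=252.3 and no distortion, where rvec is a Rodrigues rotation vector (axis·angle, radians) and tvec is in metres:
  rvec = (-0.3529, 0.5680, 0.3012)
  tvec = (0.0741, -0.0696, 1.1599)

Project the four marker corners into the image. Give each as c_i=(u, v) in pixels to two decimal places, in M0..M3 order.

Intrinsics K: fx=765.7, fy=860.1, cx=302.1, cy=252.3
Marker side s = 0.112 m; corners in marker frame (Z=0):
  M0 = (-0.0560, +0.0560, 0)
  M1 = (+0.0560, +0.0560, 0)
  M2 = (+0.0560, -0.0560, 0)
  M3 = (-0.0560, -0.0560, 0)
rvec = (-0.3529, 0.5680, 0.3012), |rvec| = θ = 0.73341 rad = 42.021°
Rodrigues: sinθ=0.66940, 1−cosθ=0.25710; R = I + sinθ·[k]× + (1−cosθ)·[k]×²:
    [+0.80243 -0.37073 +0.46763]
    [+0.17910 +0.89711 +0.40388]
    [-0.56924 -0.24033 +0.78626]
t = (0.0741, -0.0696, 1.1599) m
M0: Pc = R·M0+t = (+0.00840, -0.02939, +1.17832); u = 765.7·(+0.00840)/1.17832 + 302.1 = 307.5608, v = 860.1·(-0.02939)/1.17832 + 252.3 = 230.8458
M1: Pc = R·M1+t = (+0.09828, -0.00933, +1.11456); u = 765.7·(+0.09828)/1.11456 + 302.1 = 369.6146, v = 860.1·(-0.00933)/1.11456 + 252.3 = 245.0985
M2: Pc = R·M2+t = (+0.13980, -0.10981, +1.14148); u = 765.7·(+0.13980)/1.14148 + 302.1 = 395.8749, v = 860.1·(-0.10981)/1.14148 + 252.3 = 169.5601
M3: Pc = R·M3+t = (+0.04992, -0.12987, +1.20524); u = 765.7·(+0.04992)/1.20524 + 302.1 = 333.8178, v = 860.1·(-0.12987)/1.20524 + 252.3 = 159.6215

c0=(307.56, 230.85) c1=(369.61, 245.10) c2=(395.87, 169.56) c3=(333.82, 159.62)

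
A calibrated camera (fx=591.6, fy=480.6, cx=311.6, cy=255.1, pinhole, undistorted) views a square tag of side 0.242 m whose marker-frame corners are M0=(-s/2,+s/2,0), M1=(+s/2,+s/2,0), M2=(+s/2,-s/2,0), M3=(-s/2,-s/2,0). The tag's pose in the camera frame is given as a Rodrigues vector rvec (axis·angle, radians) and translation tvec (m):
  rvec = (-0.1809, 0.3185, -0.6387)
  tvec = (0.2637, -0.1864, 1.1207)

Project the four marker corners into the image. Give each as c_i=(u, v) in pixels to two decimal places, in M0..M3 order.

c0=(438.29, 247.76) c1=(547.24, 180.46) c2=(463.24, 102.99) c3=(364.20, 170.41)

Intrinsics K: fx=591.6, fy=480.6, cx=311.6, cy=255.1
Marker side s = 0.242 m; corners in marker frame (Z=0):
  M0 = (-0.1210, +0.1210, 0)
  M1 = (+0.1210, +0.1210, 0)
  M2 = (+0.1210, -0.1210, 0)
  M3 = (-0.1210, -0.1210, 0)
rvec = (-0.1809, 0.3185, -0.6387), |rvec| = θ = 0.73628 rad = 42.186°
Rodrigues: sinθ=0.67153, 1−cosθ=0.25903; R = I + sinθ·[k]× + (1−cosθ)·[k]×²:
    [+0.75661 +0.55501 +0.34570]
    [-0.61007 +0.78944 +0.06779]
    [-0.23529 -0.26219 +0.93589]
t = (0.2637, -0.1864, 1.1207) m
M0: Pc = R·M0+t = (+0.23931, -0.01706, +1.11744); u = 591.6·(+0.23931)/1.11744 + 311.6 = 438.2940, v = 480.6·(-0.01706)/1.11744 + 255.1 = 247.7631
M1: Pc = R·M1+t = (+0.42241, -0.16470, +1.06051); u = 591.6·(+0.42241)/1.06051 + 311.6 = 547.2379, v = 480.6·(-0.16470)/1.06051 + 255.1 = 180.4633
M2: Pc = R·M2+t = (+0.28809, -0.35574, +1.12396); u = 591.6·(+0.28809)/1.12396 + 311.6 = 463.2398, v = 480.6·(-0.35574)/1.12396 + 255.1 = 102.9863
M3: Pc = R·M3+t = (+0.10499, -0.20810, +1.18089); u = 591.6·(+0.10499)/1.18089 + 311.6 = 364.1997, v = 480.6·(-0.20810)/1.18089 + 255.1 = 170.4057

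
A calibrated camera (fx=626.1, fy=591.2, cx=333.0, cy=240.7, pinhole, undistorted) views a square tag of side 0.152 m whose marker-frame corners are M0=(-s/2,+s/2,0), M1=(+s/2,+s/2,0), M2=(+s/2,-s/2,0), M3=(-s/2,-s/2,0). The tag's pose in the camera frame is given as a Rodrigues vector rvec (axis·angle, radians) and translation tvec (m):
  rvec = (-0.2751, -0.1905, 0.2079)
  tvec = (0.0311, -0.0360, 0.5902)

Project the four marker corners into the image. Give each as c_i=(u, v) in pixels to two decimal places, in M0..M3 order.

c0=(270.72, 260.02) c1=(430.85, 294.59) c2=(450.94, 155.26) c3=(303.28, 117.65)

Intrinsics K: fx=626.1, fy=591.2, cx=333.0, cy=240.7
Marker side s = 0.152 m; corners in marker frame (Z=0):
  M0 = (-0.0760, +0.0760, 0)
  M1 = (+0.0760, +0.0760, 0)
  M2 = (+0.0760, -0.0760, 0)
  M3 = (-0.0760, -0.0760, 0)
rvec = (-0.2751, -0.1905, 0.2079), |rvec| = θ = 0.39395 rad = 22.571°
Rodrigues: sinθ=0.38383, 1−cosθ=0.07660; R = I + sinθ·[k]× + (1−cosθ)·[k]×²:
    [+0.96076 -0.17670 -0.21384]
    [+0.22843 +0.94131 +0.24849]
    [+0.15738 -0.28759 +0.94474]
t = (0.0311, -0.0360, 0.5902) m
M0: Pc = R·M0+t = (-0.05535, +0.01818, +0.55638); u = 626.1·(-0.05535)/0.55638 + 333.0 = 270.7184, v = 591.2·(+0.01818)/0.55638 + 240.7 = 260.0168
M1: Pc = R·M1+t = (+0.09069, +0.05290, +0.58030); u = 626.1·(+0.09069)/0.58030 + 333.0 = 430.8452, v = 591.2·(+0.05290)/0.58030 + 240.7 = 294.5938
M2: Pc = R·M2+t = (+0.11755, -0.09018, +0.62402); u = 626.1·(+0.11755)/0.62402 + 333.0 = 450.9387, v = 591.2·(-0.09018)/0.62402 + 240.7 = 155.2635
M3: Pc = R·M3+t = (-0.02849, -0.12490, +0.60010); u = 626.1·(-0.02849)/0.60010 + 333.0 = 303.2771, v = 591.2·(-0.12490)/0.60010 + 240.7 = 117.6509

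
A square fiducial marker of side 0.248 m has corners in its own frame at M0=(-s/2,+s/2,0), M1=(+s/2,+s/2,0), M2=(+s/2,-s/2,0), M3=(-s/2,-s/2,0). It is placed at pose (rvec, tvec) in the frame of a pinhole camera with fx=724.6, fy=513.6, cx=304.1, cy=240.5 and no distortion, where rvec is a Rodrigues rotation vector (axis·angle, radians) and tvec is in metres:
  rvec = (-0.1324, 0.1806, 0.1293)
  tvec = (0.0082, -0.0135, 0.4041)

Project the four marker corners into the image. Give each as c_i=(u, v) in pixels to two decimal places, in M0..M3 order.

c0=(75.59, 357.55) c1=(525.43, 412.73) c2=(572.35, 83.44) c3=(147.69, 66.51)

Intrinsics K: fx=724.6, fy=513.6, cx=304.1, cy=240.5
Marker side s = 0.248 m; corners in marker frame (Z=0):
  M0 = (-0.1240, +0.1240, 0)
  M1 = (+0.1240, +0.1240, 0)
  M2 = (+0.1240, -0.1240, 0)
  M3 = (-0.1240, -0.1240, 0)
rvec = (-0.1324, 0.1806, 0.1293), |rvec| = θ = 0.25858 rad = 14.816°
Rodrigues: sinθ=0.25571, 1−cosθ=0.03325; R = I + sinθ·[k]× + (1−cosθ)·[k]×²:
    [+0.97547 -0.13975 +0.17008]
    [+0.11597 +0.98297 +0.14254]
    [-0.18711 -0.11932 +0.97507]
t = (0.0082, -0.0135, 0.4041) m
M0: Pc = R·M0+t = (-0.13009, +0.09401, +0.41251); u = 724.6·(-0.13009)/0.41251 + 304.1 = 75.5904, v = 513.6·(+0.09401)/0.41251 + 240.5 = 357.5464
M1: Pc = R·M1+t = (+0.11183, +0.12277, +0.36610); u = 724.6·(+0.11183)/0.36610 + 304.1 = 525.4342, v = 513.6·(+0.12277)/0.36610 + 240.5 = 412.7309
M2: Pc = R·M2+t = (+0.14649, -0.12101, +0.39569); u = 724.6·(+0.14649)/0.39569 + 304.1 = 572.3498, v = 513.6·(-0.12101)/0.39569 + 240.5 = 83.4356
M3: Pc = R·M3+t = (-0.09543, -0.14977, +0.44210); u = 724.6·(-0.09543)/0.44210 + 304.1 = 147.6913, v = 513.6·(-0.14977)/0.44210 + 240.5 = 66.5075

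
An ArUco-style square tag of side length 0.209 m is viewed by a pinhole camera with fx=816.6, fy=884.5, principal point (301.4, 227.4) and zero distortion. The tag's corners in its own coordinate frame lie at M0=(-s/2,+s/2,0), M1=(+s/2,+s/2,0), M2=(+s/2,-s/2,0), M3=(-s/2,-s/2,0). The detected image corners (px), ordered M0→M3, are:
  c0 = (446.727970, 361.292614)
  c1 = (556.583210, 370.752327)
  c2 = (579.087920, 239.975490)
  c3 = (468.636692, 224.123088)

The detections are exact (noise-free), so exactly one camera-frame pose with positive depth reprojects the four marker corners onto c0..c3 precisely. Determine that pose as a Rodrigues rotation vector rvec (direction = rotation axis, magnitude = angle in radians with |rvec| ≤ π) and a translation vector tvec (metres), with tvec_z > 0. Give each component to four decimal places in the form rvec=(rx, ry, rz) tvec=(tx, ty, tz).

rvec=(0.1175, -0.2967, 0.1363) tvec=(0.3508, 0.1101, 1.3478)

Intrinsics K: fx=816.6, fy=884.5, cx=301.4, cy=227.4
Marker side s = 0.209 m; corners in marker frame (Z=0):
  M0 = (-0.1045, +0.1045, 0)
  M1 = (+0.1045, +0.1045, 0)
  M2 = (+0.1045, -0.1045, 0)
  M3 = (-0.1045, -0.1045, 0)
Detected image corners:
  c0 = (446.727970, 361.292614) px
  c1 = (556.583210, 370.752327) px
  c2 = (579.087920, 239.975490) px
  c3 = (468.636692, 224.123088) px
Planar DLT: solve 8×8 A·h = b for H (H[2,2]=1):
  H  [+640.68663 -70.09980 +513.95272]
  H  [+126.72099 +661.76878 +299.67644]
  H  [+0.22164 +0.07057 +1.00000]
B = K⁻¹H; ‖b₁‖=0.741929, ‖b₂‖=0.741929; λ = 2/(‖b₁‖+‖b₂‖) = 1.347837, sign → tz>0 ⇒ λ=+1.347837
r₁ = λ·B[:,0] = (+0.94722,+0.11630,+0.29874); r₂ = λ·B[:,1] = (-0.15081,+0.98398,+0.09512)
r₃ = r₁×r₂ = (-0.28289,-0.13515,+0.94958); SVD([r₁ r₂ r₃]) → R = UVᵀ:
  R  [+0.94722 -0.15081 -0.28289]
  R  [+0.11630 +0.98398 -0.13515]
  R  [+0.29874 +0.09512 +0.94958]
t = (+0.35083, +0.11014, +1.34784) m
tr R = 2.880783; θ = arccos((tr R − 1)/2) = 0.347016 rad = 19.883°
axis k = ((R−Rᵀ)₃₂, (R−Rᵀ)₁₃, (R−Rᵀ)₂₁) / (2 sinθ) = (+0.338534, -0.855091, +0.392700)
rvec = θ·k = (+0.117477, -0.296731, +0.136273)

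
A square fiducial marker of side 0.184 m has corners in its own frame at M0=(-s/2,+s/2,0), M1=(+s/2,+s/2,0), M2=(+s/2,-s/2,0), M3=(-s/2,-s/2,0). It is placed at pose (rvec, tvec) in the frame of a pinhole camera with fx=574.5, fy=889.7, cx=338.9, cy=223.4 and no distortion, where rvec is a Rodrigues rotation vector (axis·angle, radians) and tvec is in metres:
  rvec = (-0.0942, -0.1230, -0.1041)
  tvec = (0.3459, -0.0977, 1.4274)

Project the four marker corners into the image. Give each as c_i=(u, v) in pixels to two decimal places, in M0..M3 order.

Intrinsics K: fx=574.5, fy=889.7, cx=338.9, cy=223.4
Marker side s = 0.184 m; corners in marker frame (Z=0):
  M0 = (-0.0920, +0.0920, 0)
  M1 = (+0.0920, +0.0920, 0)
  M2 = (+0.0920, -0.0920, 0)
  M3 = (-0.0920, -0.0920, 0)
rvec = (-0.0942, -0.1230, -0.1041), |rvec| = θ = 0.18665 rad = 10.694°
Rodrigues: sinθ=0.18557, 1−cosθ=0.01737; R = I + sinθ·[k]× + (1−cosθ)·[k]×²:
    [+0.98705 +0.10927 -0.11740]
    [-0.09772 +0.99017 +0.10004]
    [+0.12718 -0.08727 +0.98803]
t = (0.3459, -0.0977, 1.4274) m
M0: Pc = R·M0+t = (+0.26514, +0.00239, +1.40767); u = 574.5·(+0.26514)/1.40767 + 338.9 = 447.1109, v = 889.7·(+0.00239)/1.40767 + 223.4 = 224.9082
M1: Pc = R·M1+t = (+0.44676, -0.01559, +1.43107); u = 574.5·(+0.44676)/1.43107 + 338.9 = 518.2516, v = 889.7·(-0.01559)/1.43107 + 223.4 = 213.7050
M2: Pc = R·M2+t = (+0.42666, -0.19779, +1.44713); u = 574.5·(+0.42666)/1.44713 + 338.9 = 508.2794, v = 889.7·(-0.19779)/1.44713 + 223.4 = 101.8004
M3: Pc = R·M3+t = (+0.24504, -0.17981, +1.42373); u = 574.5·(+0.24504)/1.42373 + 338.9 = 437.7772, v = 889.7·(-0.17981)/1.42373 + 223.4 = 111.0379

c0=(447.11, 224.91) c1=(518.25, 213.70) c2=(508.28, 101.80) c3=(437.78, 111.04)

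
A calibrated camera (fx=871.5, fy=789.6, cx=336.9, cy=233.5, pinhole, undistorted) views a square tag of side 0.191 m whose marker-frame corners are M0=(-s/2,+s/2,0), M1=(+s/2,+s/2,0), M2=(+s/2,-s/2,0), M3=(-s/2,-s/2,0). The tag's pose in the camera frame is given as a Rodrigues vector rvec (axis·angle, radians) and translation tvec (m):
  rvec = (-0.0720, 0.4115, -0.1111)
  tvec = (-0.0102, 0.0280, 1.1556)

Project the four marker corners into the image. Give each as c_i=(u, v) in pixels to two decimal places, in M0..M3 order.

Intrinsics K: fx=871.5, fy=789.6, cx=336.9, cy=233.5
Marker side s = 0.191 m; corners in marker frame (Z=0):
  M0 = (-0.0955, +0.0955, 0)
  M1 = (+0.0955, +0.0955, 0)
  M2 = (+0.0955, -0.0955, 0)
  M3 = (-0.0955, -0.0955, 0)
rvec = (-0.0720, 0.4115, -0.1111), |rvec| = θ = 0.43227 rad = 24.767°
Rodrigues: sinθ=0.41894, 1−cosθ=0.09198; R = I + sinθ·[k]× + (1−cosθ)·[k]×²:
    [+0.91057 +0.09309 +0.40274]
    [-0.12226 +0.99137 +0.04727]
    [-0.39487 -0.09228 +0.91409]
t = (-0.0102, 0.0280, 1.1556) m
M0: Pc = R·M0+t = (-0.08827, +0.13435, +1.18450); u = 871.5·(-0.08827)/1.18450 + 336.9 = 271.9553, v = 789.6·(+0.13435)/1.18450 + 233.5 = 323.0604
M1: Pc = R·M1+t = (+0.08565, +0.11100, +1.10908); u = 871.5·(+0.08565)/1.10908 + 336.9 = 404.2021, v = 789.6·(+0.11100)/1.10908 + 233.5 = 312.5260
M2: Pc = R·M2+t = (+0.06787, -0.07835, +1.12670); u = 871.5·(+0.06787)/1.12670 + 336.9 = 389.3967, v = 789.6·(-0.07835)/1.12670 + 233.5 = 178.5908
M3: Pc = R·M3+t = (-0.10605, -0.05500, +1.20212); u = 871.5·(-0.10605)/1.20212 + 336.9 = 260.0179, v = 789.6·(-0.05500)/1.20212 + 233.5 = 197.3736

c0=(271.96, 323.06) c1=(404.20, 312.53) c2=(389.40, 178.59) c3=(260.02, 197.37)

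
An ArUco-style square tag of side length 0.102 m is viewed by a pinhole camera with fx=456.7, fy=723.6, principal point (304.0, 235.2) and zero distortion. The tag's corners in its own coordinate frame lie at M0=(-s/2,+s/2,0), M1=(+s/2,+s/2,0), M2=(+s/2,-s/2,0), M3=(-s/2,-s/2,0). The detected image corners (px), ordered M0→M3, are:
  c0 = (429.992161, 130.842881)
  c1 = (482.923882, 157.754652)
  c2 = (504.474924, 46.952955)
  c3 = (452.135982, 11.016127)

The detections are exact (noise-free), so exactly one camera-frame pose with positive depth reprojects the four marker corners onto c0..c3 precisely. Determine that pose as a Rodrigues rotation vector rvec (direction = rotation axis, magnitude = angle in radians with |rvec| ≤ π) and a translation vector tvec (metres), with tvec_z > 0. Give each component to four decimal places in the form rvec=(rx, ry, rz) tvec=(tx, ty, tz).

rvec=(0.1762, -0.4541, 0.2252) tvec=(0.2269, -0.1286, 0.6309)

Intrinsics K: fx=456.7, fy=723.6, cx=304.0, cy=235.2
Marker side s = 0.102 m; corners in marker frame (Z=0):
  M0 = (-0.0510, +0.0510, 0)
  M1 = (+0.0510, +0.0510, 0)
  M2 = (+0.0510, -0.0510, 0)
  M3 = (-0.0510, -0.0510, 0)
Detected image corners:
  c0 = (429.992161, 130.842881) px
  c1 = (482.923882, 157.754652) px
  c2 = (504.474924, 46.952955) px
  c3 = (452.135982, 11.016127) px
Planar DLT: solve 8×8 A·h = b for H (H[2,2]=1):
  H  [+850.87519 -126.71665 +468.23910]
  H  [+369.72645 +1145.11125 +87.76536]
  H  [+0.71636 +0.18693 +1.00000]
B = K⁻¹H; ‖b₁‖=1.584996, ‖b₂‖=1.584996; λ = 2/(‖b₁‖+‖b₂‖) = 0.630917, sign → tz>0 ⇒ λ=+0.630917
r₁ = λ·B[:,0] = (+0.87461,+0.17546,+0.45197); r₂ = λ·B[:,1] = (-0.25356,+0.96010,+0.11794)
r₃ = r₁×r₂ = (-0.41324,-0.21775,+0.88420); SVD([r₁ r₂ r₃]) → R = UVᵀ:
  R  [+0.87461 -0.25356 -0.41324]
  R  [+0.17546 +0.96010 -0.21775]
  R  [+0.45197 +0.11794 +0.88420]
t = (+0.22689, -0.12855, +0.63092) m
tr R = 2.718917; θ = arccos((tr R − 1)/2) = 0.536587 rad = 30.744°
axis k = ((R−Rᵀ)₃₂, (R−Rᵀ)₁₃, (R−Rᵀ)₂₁) / (2 sinθ) = (+0.328328, -0.846240, +0.419617)
rvec = θ·k = (+0.176177, -0.454081, +0.225161)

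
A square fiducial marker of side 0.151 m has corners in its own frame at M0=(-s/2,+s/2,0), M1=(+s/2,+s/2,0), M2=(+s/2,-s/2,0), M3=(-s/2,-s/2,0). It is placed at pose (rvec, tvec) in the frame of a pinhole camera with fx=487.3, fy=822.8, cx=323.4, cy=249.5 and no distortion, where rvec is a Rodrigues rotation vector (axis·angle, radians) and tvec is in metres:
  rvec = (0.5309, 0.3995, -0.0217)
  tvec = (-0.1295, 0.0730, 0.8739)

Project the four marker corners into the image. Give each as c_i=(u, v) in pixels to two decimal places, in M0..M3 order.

Intrinsics K: fx=487.3, fy=822.8, cx=323.4, cy=249.5
Marker side s = 0.151 m; corners in marker frame (Z=0):
  M0 = (-0.0755, +0.0755, 0)
  M1 = (+0.0755, +0.0755, 0)
  M2 = (+0.0755, -0.0755, 0)
  M3 = (-0.0755, -0.0755, 0)
rvec = (0.5309, 0.3995, -0.0217), |rvec| = θ = 0.66478 rad = 38.089°
Rodrigues: sinθ=0.61688, 1−cosθ=0.21294; R = I + sinθ·[k]× + (1−cosθ)·[k]×²:
    [+0.92287 +0.12234 +0.36517]
    [+0.08206 +0.86396 -0.49683]
    [-0.37627 +0.48847 +0.78728]
t = (-0.1295, 0.0730, 0.8739) m
M0: Pc = R·M0+t = (-0.18994, +0.13203, +0.93919); u = 487.3·(-0.18994)/0.93919 + 323.4 = 224.8491, v = 822.8·(+0.13203)/0.93919 + 249.5 = 365.1711
M1: Pc = R·M1+t = (-0.05059, +0.14442, +0.88237); u = 487.3·(-0.05059)/0.88237 + 323.4 = 295.4627, v = 822.8·(+0.14442)/0.88237 + 249.5 = 384.1741
M2: Pc = R·M2+t = (-0.06906, +0.01397, +0.80861); u = 487.3·(-0.06906)/0.80861 + 323.4 = 281.7820, v = 822.8·(+0.01397)/0.80861 + 249.5 = 263.7118
M3: Pc = R·M3+t = (-0.20841, +0.00158, +0.86543); u = 487.3·(-0.20841)/0.86543 + 323.4 = 206.0482, v = 822.8·(+0.00158)/0.86543 + 249.5 = 250.9977

c0=(224.85, 365.17) c1=(295.46, 384.17) c2=(281.78, 263.71) c3=(206.05, 251.00)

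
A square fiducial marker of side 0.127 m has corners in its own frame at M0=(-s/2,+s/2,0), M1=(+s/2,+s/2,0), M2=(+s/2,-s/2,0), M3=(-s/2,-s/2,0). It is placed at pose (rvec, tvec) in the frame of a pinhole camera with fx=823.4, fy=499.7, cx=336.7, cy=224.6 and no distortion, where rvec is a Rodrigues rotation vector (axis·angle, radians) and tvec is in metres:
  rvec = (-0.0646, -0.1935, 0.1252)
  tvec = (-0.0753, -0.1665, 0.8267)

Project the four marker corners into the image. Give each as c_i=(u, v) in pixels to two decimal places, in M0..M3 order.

c0=(189.70, 155.57) c1=(316.00, 167.45) c2=(330.84, 93.61) c3=(206.46, 79.71)

Intrinsics K: fx=823.4, fy=499.7, cx=336.7, cy=224.6
Marker side s = 0.127 m; corners in marker frame (Z=0):
  M0 = (-0.0635, +0.0635, 0)
  M1 = (+0.0635, +0.0635, 0)
  M2 = (+0.0635, -0.0635, 0)
  M3 = (-0.0635, -0.0635, 0)
rvec = (-0.0646, -0.1935, 0.1252), |rvec| = θ = 0.23935 rad = 13.714°
Rodrigues: sinθ=0.23708, 1−cosθ=0.02851; R = I + sinθ·[k]× + (1−cosθ)·[k]×²:
    [+0.97357 -0.11779 -0.19568]
    [+0.13023 +0.99012 +0.05193]
    [+0.18763 -0.07604 +0.97929]
t = (-0.0753, -0.1665, 0.8267) m
M0: Pc = R·M0+t = (-0.14460, -0.11190, +0.80996); u = 823.4·(-0.14460)/0.80996 + 336.7 = 189.6989, v = 499.7·(-0.11190)/0.80996 + 224.6 = 155.5657
M1: Pc = R·M1+t = (-0.02096, -0.09536, +0.83379); u = 823.4·(-0.02096)/0.83379 + 336.7 = 316.0031, v = 499.7·(-0.09536)/0.83379 + 224.6 = 167.4508
M2: Pc = R·M2+t = (-0.00600, -0.22110, +0.84344); u = 823.4·(-0.00600)/0.84344 + 336.7 = 330.8436, v = 499.7·(-0.22110)/0.84344 + 224.6 = 93.6068
M3: Pc = R·M3+t = (-0.12964, -0.23764, +0.81961); u = 823.4·(-0.12964)/0.81961 + 336.7 = 206.4591, v = 499.7·(-0.23764)/0.81961 + 224.6 = 79.7149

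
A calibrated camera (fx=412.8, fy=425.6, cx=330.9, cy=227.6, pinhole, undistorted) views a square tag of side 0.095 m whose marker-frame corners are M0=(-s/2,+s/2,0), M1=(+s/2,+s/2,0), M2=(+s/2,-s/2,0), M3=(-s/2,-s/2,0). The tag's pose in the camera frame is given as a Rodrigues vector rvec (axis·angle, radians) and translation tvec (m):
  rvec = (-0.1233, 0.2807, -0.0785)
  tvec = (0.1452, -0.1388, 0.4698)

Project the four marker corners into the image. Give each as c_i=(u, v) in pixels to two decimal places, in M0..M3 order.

Intrinsics K: fx=412.8, fy=425.6, cx=330.9, cy=227.6
Marker side s = 0.095 m; corners in marker frame (Z=0):
  M0 = (-0.0475, +0.0475, 0)
  M1 = (+0.0475, +0.0475, 0)
  M2 = (+0.0475, -0.0475, 0)
  M3 = (-0.0475, -0.0475, 0)
rvec = (-0.1233, 0.2807, -0.0785), |rvec| = θ = 0.31648 rad = 18.133°
Rodrigues: sinθ=0.31122, 1−cosθ=0.04966; R = I + sinθ·[k]× + (1−cosθ)·[k]×²:
    [+0.95788 +0.06003 +0.28084]
    [-0.09436 +0.98941 +0.11033]
    [-0.27124 -0.13218 +0.95339]
t = (0.1452, -0.1388, 0.4698) m
M0: Pc = R·M0+t = (+0.10255, -0.08732, +0.47641); u = 412.8·(+0.10255)/0.47641 + 330.9 = 419.7607, v = 425.6·(-0.08732)/0.47641 + 227.6 = 149.5910
M1: Pc = R·M1+t = (+0.19355, -0.09629, +0.45064); u = 412.8·(+0.19355)/0.45064 + 330.9 = 508.1993, v = 425.6·(-0.09629)/0.45064 + 227.6 = 136.6645
M2: Pc = R·M2+t = (+0.18785, -0.19028, +0.46319); u = 412.8·(+0.18785)/0.46319 + 330.9 = 498.3100, v = 425.6·(-0.19028)/0.46319 + 227.6 = 52.7650
M3: Pc = R·M3+t = (+0.09685, -0.18131, +0.48896); u = 412.8·(+0.09685)/0.48896 + 330.9 = 412.6637, v = 425.6·(-0.18131)/0.48896 + 227.6 = 69.7809

c0=(419.76, 149.59) c1=(508.20, 136.66) c2=(498.31, 52.76) c3=(412.66, 69.78)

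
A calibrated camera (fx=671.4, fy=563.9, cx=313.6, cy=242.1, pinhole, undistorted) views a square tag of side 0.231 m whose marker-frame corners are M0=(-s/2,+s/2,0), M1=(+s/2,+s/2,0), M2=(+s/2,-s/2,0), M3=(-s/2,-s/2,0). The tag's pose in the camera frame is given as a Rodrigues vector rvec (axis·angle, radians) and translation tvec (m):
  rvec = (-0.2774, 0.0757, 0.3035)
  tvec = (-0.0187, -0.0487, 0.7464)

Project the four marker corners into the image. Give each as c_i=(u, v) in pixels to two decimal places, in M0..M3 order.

Intrinsics K: fx=671.4, fy=563.9, cx=313.6, cy=242.1
Marker side s = 0.231 m; corners in marker frame (Z=0):
  M0 = (-0.1155, +0.1155, 0)
  M1 = (+0.1155, +0.1155, 0)
  M2 = (+0.1155, -0.1155, 0)
  M3 = (-0.1155, -0.1155, 0)
rvec = (-0.2774, 0.0757, 0.3035), |rvec| = θ = 0.41808 rad = 23.954°
Rodrigues: sinθ=0.40601, 1−cosθ=0.08613; R = I + sinθ·[k]× + (1−cosθ)·[k]×²:
    [+0.95179 -0.30508 +0.03203]
    [+0.28439 +0.91669 +0.28071]
    [-0.11500 -0.25807 +0.95926]
t = (-0.0187, -0.0487, 0.7464) m
M0: Pc = R·M0+t = (-0.16387, +0.02433, +0.72988); u = 671.4·(-0.16387)/0.72988 + 313.6 = 162.8602, v = 563.9·(+0.02433)/0.72988 + 242.1 = 260.8982
M1: Pc = R·M1+t = (+0.05599, +0.09002, +0.70331); u = 671.4·(+0.05599)/0.70331 + 313.6 = 367.0538, v = 563.9·(+0.09002)/0.70331 + 242.1 = 314.2800
M2: Pc = R·M2+t = (+0.12647, -0.12173, +0.76292); u = 671.4·(+0.12647)/0.76292 + 313.6 = 424.8967, v = 563.9·(-0.12173)/0.76292 + 242.1 = 152.1249
M3: Pc = R·M3+t = (-0.09339, -0.18742, +0.78949); u = 671.4·(-0.09339)/0.78949 + 313.6 = 234.1753, v = 563.9·(-0.18742)/0.78949 + 242.1 = 108.2301

c0=(162.86, 260.90) c1=(367.05, 314.28) c2=(424.90, 152.12) c3=(234.18, 108.23)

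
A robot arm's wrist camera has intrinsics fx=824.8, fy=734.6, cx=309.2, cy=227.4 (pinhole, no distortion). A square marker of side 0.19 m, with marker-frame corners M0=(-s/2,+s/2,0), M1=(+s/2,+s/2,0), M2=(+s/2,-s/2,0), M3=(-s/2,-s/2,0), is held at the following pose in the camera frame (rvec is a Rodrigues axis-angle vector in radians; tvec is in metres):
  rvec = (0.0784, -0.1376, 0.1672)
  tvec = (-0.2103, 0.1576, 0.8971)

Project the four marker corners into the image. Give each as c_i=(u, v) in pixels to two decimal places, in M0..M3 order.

Intrinsics K: fx=824.8, fy=734.6, cx=309.2, cy=227.4
Marker side s = 0.19 m; corners in marker frame (Z=0):
  M0 = (-0.0950, +0.0950, 0)
  M1 = (+0.0950, +0.0950, 0)
  M2 = (+0.0950, -0.0950, 0)
  M3 = (-0.0950, -0.0950, 0)
rvec = (0.0784, -0.1376, 0.1672), |rvec| = θ = 0.23030 rad = 13.195°
Rodrigues: sinθ=0.22827, 1−cosθ=0.02640; R = I + sinθ·[k]× + (1−cosθ)·[k]×²:
    [+0.97666 -0.17110 -0.12986]
    [+0.16036 +0.98302 -0.08916]
    [+0.14291 +0.06626 +0.98752]
t = (-0.2103, 0.1576, 0.8971) m
M0: Pc = R·M0+t = (-0.31934, +0.23575, +0.88982); u = 824.8·(-0.31934)/0.88982 + 309.2 = 13.1968, v = 734.6·(+0.23575)/0.88982 + 227.4 = 422.0292
M1: Pc = R·M1+t = (-0.13377, +0.26622, +0.91697); u = 824.8·(-0.13377)/0.91697 + 309.2 = 188.8747, v = 734.6·(+0.26622)/0.91697 + 227.4 = 440.6739
M2: Pc = R·M2+t = (-0.10126, +0.07945, +0.90438); u = 824.8·(-0.10126)/0.90438 + 309.2 = 216.8475, v = 734.6·(+0.07945)/0.90438 + 227.4 = 291.9318
M3: Pc = R·M3+t = (-0.28683, +0.04898, +0.87723); u = 824.8·(-0.28683)/0.87723 + 309.2 = 39.5143, v = 734.6·(+0.04898)/0.87723 + 227.4 = 268.4154

c0=(13.20, 422.03) c1=(188.87, 440.67) c2=(216.85, 291.93) c3=(39.51, 268.42)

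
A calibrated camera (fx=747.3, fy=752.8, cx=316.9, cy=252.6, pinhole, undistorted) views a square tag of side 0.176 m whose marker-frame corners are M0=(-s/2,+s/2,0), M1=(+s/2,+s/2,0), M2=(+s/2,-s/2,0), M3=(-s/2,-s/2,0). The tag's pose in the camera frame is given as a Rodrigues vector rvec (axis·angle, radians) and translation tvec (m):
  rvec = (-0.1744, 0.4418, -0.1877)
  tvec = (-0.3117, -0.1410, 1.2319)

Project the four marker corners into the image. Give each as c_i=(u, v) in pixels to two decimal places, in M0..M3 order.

Intrinsics K: fx=747.3, fy=752.8, cx=316.9, cy=252.6
Marker side s = 0.176 m; corners in marker frame (Z=0):
  M0 = (-0.0880, +0.0880, 0)
  M1 = (+0.0880, +0.0880, 0)
  M2 = (+0.0880, -0.0880, 0)
  M3 = (-0.0880, -0.0880, 0)
rvec = (-0.1744, 0.4418, -0.1877), |rvec| = θ = 0.51072 rad = 29.262°
Rodrigues: sinθ=0.48880, 1−cosθ=0.12761; R = I + sinθ·[k]× + (1−cosθ)·[k]×²:
    [+0.88727 +0.14195 +0.43886]
    [-0.21734 +0.96788 +0.12635]
    [-0.40683 -0.20749 +0.88963]
t = (-0.3117, -0.1410, 1.2319) m
M0: Pc = R·M0+t = (-0.37729, -0.03670, +1.24944); u = 747.3·(-0.37729)/1.24944 + 316.9 = 91.2412, v = 752.8·(-0.03670)/1.24944 + 252.6 = 230.4878
M1: Pc = R·M1+t = (-0.22113, -0.07495, +1.17784); u = 747.3·(-0.22113)/1.17784 + 316.9 = 176.6016, v = 752.8·(-0.07495)/1.17784 + 252.6 = 204.6954
M2: Pc = R·M2+t = (-0.24611, -0.24530, +1.21436); u = 747.3·(-0.24611)/1.21436 + 316.9 = 165.4461, v = 752.8·(-0.24530)/1.21436 + 252.6 = 100.5347
M3: Pc = R·M3+t = (-0.40227, -0.20705, +1.28596); u = 747.3·(-0.40227)/1.28596 + 316.9 = 83.1309, v = 752.8·(-0.20705)/1.28596 + 252.6 = 131.3943

c0=(91.24, 230.49) c1=(176.60, 204.70) c2=(165.45, 100.53) c3=(83.13, 131.39)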